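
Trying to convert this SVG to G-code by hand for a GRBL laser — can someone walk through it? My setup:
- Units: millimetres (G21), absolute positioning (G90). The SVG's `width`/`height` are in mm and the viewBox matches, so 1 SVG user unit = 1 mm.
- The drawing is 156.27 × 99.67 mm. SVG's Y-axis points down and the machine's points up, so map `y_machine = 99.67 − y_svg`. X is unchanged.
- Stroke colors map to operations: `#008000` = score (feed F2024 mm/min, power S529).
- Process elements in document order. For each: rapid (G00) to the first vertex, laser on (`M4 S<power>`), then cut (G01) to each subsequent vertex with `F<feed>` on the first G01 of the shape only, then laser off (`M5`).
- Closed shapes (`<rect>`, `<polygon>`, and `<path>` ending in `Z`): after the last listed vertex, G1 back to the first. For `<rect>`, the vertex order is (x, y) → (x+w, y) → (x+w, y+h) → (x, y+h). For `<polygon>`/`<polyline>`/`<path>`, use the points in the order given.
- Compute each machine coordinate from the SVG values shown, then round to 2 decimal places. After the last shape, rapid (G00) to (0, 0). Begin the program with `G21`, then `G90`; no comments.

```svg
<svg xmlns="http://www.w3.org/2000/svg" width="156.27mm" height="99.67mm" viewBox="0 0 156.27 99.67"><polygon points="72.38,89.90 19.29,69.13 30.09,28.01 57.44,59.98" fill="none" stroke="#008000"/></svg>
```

viewBox `0 0 156.27 99.67` with mm width/height → 1 unit = 1 mm. Flip: y_m = 99.67 − y_svg.

**Shape 1** — `<polygon>` closed polygon, stroke `#008000` → score (S529, F2024). Machine vertices: (72.38,9.77) → (19.29,30.54) → (30.09,71.66) → (57.44,39.69) → (72.38,9.77). Closed: final G1 returns to the first vertex.

G21
G90
G00 X72.38 Y9.77
M4 S529
G01 X19.29 Y30.54 F2024
G01 X30.09 Y71.66
G01 X57.44 Y39.69
G01 X72.38 Y9.77
M5
G00 X0.00 Y0.00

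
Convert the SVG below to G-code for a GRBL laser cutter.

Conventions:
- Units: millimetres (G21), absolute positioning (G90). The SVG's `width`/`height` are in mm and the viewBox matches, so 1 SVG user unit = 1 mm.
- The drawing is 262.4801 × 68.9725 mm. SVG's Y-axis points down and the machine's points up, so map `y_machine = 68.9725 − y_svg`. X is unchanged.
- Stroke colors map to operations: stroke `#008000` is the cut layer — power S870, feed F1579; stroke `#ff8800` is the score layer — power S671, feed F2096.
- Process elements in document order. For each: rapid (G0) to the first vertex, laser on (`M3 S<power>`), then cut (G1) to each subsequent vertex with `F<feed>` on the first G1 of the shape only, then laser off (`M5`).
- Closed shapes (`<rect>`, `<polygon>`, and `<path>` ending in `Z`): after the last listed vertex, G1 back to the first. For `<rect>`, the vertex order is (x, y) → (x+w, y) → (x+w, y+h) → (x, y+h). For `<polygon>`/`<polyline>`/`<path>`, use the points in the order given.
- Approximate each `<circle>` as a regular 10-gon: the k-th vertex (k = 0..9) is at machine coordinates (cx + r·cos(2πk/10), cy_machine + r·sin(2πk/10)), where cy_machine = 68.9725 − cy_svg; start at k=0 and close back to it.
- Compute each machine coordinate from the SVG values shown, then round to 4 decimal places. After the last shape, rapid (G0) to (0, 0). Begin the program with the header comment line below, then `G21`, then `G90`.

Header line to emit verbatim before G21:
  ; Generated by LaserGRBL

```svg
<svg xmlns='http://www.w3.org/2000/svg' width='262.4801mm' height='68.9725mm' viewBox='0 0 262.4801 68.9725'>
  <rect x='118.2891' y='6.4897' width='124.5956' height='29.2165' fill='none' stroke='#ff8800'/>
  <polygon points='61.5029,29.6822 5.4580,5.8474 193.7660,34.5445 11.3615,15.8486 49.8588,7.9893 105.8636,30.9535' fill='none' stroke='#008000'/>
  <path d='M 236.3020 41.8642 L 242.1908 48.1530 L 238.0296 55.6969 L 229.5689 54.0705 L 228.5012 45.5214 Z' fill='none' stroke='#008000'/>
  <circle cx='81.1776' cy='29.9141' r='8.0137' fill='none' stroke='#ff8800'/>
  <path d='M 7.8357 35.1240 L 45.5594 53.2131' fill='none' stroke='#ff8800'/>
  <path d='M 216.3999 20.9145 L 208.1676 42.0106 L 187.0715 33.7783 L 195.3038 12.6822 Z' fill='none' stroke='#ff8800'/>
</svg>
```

Since the viewBox matches the mm dimensions, user units are millimetres directly. The only transform is the Y-flip y_m = 68.9725 − y_svg.

Shape 1 is a rectangle drawn with `<rect>`. Its stroke #ff8800 means score at S671, F2096. After flipping Y the toolpath is (118.2891,62.4828) → (242.8847,62.4828) → (242.8847,33.2663) → (118.2891,33.2663) → (118.2891,62.4828), returning to the start.

Shape 2 is a closed polygon drawn with `<polygon>`. Its stroke #008000 means cut at S870, F1579. After flipping Y the toolpath is (61.5029,39.2903) → (5.4580,63.1251) → (193.7660,34.4280) → (11.3615,53.1239) → (49.8588,60.9832) → (105.8636,38.0190) → (61.5029,39.2903), returning to the start.

Shape 3 is a regular polygon drawn with `<path>`. Its stroke #008000 means cut at S870, F1579. After flipping Y the toolpath is (236.3020,27.1083) → (242.1908,20.8195) → (238.0296,13.2756) → (229.5689,14.9020) → (228.5012,23.4511) → (236.3020,27.1083), returning to the start.

Shape 4 is a circle drawn with `<circle>`. Its stroke #ff8800 means score at S671, F2096. After flipping Y the toolpath is (89.1913,39.0584) → (87.6608,43.7687) → (83.6540,46.6799) → (78.7012,46.6799) → (74.6944,43.7687) → (73.1639,39.0584) → (74.6944,34.3481) → (78.7012,31.4369) → (83.6540,31.4369) → (87.6608,34.3481) → (89.1913,39.0584), returning to the start.

Shape 5 is a line segment drawn with `<path>`. Its stroke #ff8800 means score at S671, F2096. After flipping Y the toolpath is (7.8357,33.8485) → (45.5594,15.7594).

Shape 6 is a regular polygon drawn with `<path>`. Its stroke #ff8800 means score at S671, F2096. After flipping Y the toolpath is (216.3999,48.0580) → (208.1676,26.9619) → (187.0715,35.1942) → (195.3038,56.2903) → (216.3999,48.0580), returning to the start.

; Generated by LaserGRBL
G21
G90
G0 X118.2891 Y62.4828
M3 S671
G1 X242.8847 Y62.4828 F2096
G1 X242.8847 Y33.2663
G1 X118.2891 Y33.2663
G1 X118.2891 Y62.4828
M5
G0 X61.5029 Y39.2903
M3 S870
G1 X5.4580 Y63.1251 F1579
G1 X193.7660 Y34.4280
G1 X11.3615 Y53.1239
G1 X49.8588 Y60.9832
G1 X105.8636 Y38.0190
G1 X61.5029 Y39.2903
M5
G0 X236.3020 Y27.1083
M3 S870
G1 X242.1908 Y20.8195 F1579
G1 X238.0296 Y13.2756
G1 X229.5689 Y14.9020
G1 X228.5012 Y23.4511
G1 X236.3020 Y27.1083
M5
G0 X89.1913 Y39.0584
M3 S671
G1 X87.6608 Y43.7687 F2096
G1 X83.6540 Y46.6799
G1 X78.7012 Y46.6799
G1 X74.6944 Y43.7687
G1 X73.1639 Y39.0584
G1 X74.6944 Y34.3481
G1 X78.7012 Y31.4369
G1 X83.6540 Y31.4369
G1 X87.6608 Y34.3481
G1 X89.1913 Y39.0584
M5
G0 X7.8357 Y33.8485
M3 S671
G1 X45.5594 Y15.7594 F2096
M5
G0 X216.3999 Y48.0580
M3 S671
G1 X208.1676 Y26.9619 F2096
G1 X187.0715 Y35.1942
G1 X195.3038 Y56.2903
G1 X216.3999 Y48.0580
M5
G0 X0.0000 Y0.0000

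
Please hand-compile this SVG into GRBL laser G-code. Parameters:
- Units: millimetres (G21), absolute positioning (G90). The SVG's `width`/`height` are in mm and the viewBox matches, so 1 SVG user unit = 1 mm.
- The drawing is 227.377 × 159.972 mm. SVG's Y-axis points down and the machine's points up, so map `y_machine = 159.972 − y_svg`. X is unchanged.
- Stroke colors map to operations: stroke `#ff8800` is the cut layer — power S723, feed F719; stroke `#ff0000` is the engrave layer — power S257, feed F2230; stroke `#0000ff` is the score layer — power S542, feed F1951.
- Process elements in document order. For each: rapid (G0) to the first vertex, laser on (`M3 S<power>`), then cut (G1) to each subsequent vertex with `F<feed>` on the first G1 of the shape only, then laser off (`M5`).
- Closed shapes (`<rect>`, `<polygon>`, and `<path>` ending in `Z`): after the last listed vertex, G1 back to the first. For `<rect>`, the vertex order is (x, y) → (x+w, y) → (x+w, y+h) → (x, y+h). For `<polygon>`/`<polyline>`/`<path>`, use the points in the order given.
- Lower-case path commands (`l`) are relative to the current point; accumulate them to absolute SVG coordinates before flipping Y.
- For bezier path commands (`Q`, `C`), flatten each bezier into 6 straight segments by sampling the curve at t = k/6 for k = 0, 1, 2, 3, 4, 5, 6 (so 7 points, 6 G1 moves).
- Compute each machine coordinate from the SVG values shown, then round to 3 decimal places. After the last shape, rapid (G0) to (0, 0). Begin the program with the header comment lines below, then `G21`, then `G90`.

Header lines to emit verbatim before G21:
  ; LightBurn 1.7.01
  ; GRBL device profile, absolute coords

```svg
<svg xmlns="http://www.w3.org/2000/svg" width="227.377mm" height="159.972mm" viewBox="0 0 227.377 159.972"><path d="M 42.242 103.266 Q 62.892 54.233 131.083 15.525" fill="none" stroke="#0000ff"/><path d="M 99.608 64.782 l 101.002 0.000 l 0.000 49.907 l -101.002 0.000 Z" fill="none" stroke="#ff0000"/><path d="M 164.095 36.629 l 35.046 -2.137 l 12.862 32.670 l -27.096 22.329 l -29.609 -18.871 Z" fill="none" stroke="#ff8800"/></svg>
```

; LightBurn 1.7.01
; GRBL device profile, absolute coords
G21
G90
G0 X42.242 Y56.706
M3 S542
G1 X50.446 Y72.764 F1951
G1 X61.291 Y88.247
G1 X74.777 Y103.158
G1 X90.905 Y117.494
G1 X109.673 Y131.258
G1 X131.083 Y144.447
M5
G0 X99.608 Y95.190
M3 S257
G1 X200.610 Y95.190 F2230
G1 X200.610 Y45.283
G1 X99.608 Y45.283
G1 X99.608 Y95.190
M5
G0 X164.095 Y123.343
M3 S723
G1 X199.141 Y125.480 F719
G1 X212.003 Y92.810
G1 X184.907 Y70.481
G1 X155.298 Y89.352
G1 X164.095 Y123.343
M5
G0 X0.000 Y0.000

viewBox `0 0 227.377 159.972` with mm width/height → 1 unit = 1 mm. Flip: y_m = 159.972 − y_svg.

**Shape 1** — `<path>` quadratic bezier, stroke `#0000ff` → score (S542, F1951). Control points (SVG): P0=(42.242,103.266), P1=(62.892,54.233), P2=(131.083,15.525); sampled at t=k/6. Machine vertices: (42.242,56.706) → (50.446,72.764) → (61.291,88.247) → (74.777,103.158) → (90.905,117.494) → (109.673,131.258) → (131.083,144.447). Open path.

**Shape 2** — `<path>` rectangle, stroke `#ff0000` → engrave (S257, F2230). Machine vertices: (99.608,95.190) → (200.610,95.190) → (200.610,45.283) → (99.608,45.283) → (99.608,95.190). Closed: final G1 returns to the first vertex.

**Shape 3** — `<path>` regular polygon, stroke `#ff8800` → cut (S723, F719). Machine vertices: (164.095,123.343) → (199.141,125.480) → (212.003,92.810) → (184.907,70.481) → (155.298,89.352) → (164.095,123.343). Closed: final G1 returns to the first vertex.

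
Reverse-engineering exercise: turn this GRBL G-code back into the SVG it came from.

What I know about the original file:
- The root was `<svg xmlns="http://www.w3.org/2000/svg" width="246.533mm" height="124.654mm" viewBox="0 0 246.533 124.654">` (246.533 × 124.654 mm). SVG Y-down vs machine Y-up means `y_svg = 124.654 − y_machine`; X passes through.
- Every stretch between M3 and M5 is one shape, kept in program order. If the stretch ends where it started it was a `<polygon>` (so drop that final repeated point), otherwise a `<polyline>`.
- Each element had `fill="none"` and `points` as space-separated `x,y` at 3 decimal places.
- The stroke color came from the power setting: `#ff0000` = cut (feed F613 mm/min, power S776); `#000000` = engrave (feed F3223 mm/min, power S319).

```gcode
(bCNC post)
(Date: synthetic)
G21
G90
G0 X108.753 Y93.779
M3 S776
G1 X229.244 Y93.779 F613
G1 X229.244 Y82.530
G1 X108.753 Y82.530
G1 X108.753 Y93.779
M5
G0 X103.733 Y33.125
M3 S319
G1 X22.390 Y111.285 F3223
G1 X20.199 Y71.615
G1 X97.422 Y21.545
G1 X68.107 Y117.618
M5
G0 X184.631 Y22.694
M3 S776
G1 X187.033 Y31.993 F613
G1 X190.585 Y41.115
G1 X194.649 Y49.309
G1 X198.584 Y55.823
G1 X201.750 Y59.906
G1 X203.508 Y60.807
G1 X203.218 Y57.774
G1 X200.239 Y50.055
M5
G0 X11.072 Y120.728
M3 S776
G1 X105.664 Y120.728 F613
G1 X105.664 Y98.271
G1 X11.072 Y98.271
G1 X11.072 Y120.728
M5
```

y_svg = 124.654 − y_m.

[1] S776→`#ff0000` (cut); closed run; points: 108.753,30.875 229.244,30.875 229.244,42.124 108.753,42.124

[2] S319→`#000000` (engrave); open run; points: 103.733,91.529 22.390,13.369 20.199,53.039 97.422,103.109 68.107,7.036

[3] S776→`#ff0000` (cut); open run; points: 184.631,101.960 187.033,92.661 190.585,83.539 194.649,75.345 198.584,68.831 201.750,64.748 203.508,63.847 203.218,66.880 200.239,74.599

[4] S776→`#ff0000` (cut); closed run; points: 11.072,3.926 105.664,3.926 105.664,26.383 11.072,26.383

<svg xmlns="http://www.w3.org/2000/svg" width="246.533mm" height="124.654mm" viewBox="0 0 246.533 124.654">
  <polygon points="108.753,30.875 229.244,30.875 229.244,42.124 108.753,42.124" fill="none" stroke="#ff0000"/>
  <polyline points="103.733,91.529 22.390,13.369 20.199,53.039 97.422,103.109 68.107,7.036" fill="none" stroke="#000000"/>
  <polyline points="184.631,101.960 187.033,92.661 190.585,83.539 194.649,75.345 198.584,68.831 201.750,64.748 203.508,63.847 203.218,66.880 200.239,74.599" fill="none" stroke="#ff0000"/>
  <polygon points="11.072,3.926 105.664,3.926 105.664,26.383 11.072,26.383" fill="none" stroke="#ff0000"/>
</svg>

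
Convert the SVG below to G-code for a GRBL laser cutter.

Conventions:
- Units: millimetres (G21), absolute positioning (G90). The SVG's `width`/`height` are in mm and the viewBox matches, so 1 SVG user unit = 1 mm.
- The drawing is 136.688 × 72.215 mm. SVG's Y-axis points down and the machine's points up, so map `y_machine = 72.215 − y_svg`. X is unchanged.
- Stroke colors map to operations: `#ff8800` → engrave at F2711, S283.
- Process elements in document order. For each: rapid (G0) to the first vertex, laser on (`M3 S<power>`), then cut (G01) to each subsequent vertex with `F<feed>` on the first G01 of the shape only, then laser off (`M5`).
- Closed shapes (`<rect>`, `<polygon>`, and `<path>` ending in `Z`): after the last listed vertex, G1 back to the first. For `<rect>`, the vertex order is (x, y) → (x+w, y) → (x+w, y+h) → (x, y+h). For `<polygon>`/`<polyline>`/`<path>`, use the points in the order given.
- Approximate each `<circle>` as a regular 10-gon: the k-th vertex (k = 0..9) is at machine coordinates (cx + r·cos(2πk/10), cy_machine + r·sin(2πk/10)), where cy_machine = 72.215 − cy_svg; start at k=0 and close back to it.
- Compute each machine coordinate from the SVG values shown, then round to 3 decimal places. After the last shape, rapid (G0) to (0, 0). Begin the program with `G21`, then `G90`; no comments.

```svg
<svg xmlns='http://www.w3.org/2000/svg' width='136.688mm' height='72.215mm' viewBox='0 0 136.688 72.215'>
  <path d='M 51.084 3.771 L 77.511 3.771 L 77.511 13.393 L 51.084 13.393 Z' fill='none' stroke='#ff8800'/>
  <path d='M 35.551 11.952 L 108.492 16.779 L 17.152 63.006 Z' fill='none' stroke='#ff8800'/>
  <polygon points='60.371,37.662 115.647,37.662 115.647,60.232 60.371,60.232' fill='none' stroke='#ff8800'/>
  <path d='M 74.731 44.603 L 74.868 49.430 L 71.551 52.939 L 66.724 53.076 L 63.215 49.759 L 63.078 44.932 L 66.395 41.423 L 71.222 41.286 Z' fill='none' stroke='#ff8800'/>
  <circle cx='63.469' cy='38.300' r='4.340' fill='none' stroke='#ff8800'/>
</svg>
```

1 u = 1 mm; y_m = 72.215 − y.

[1] `<path>` rectangle, #ff8800→engrave S283 F2711: (51.084,68.444) → (77.511,68.444) → (77.511,58.822) → (51.084,58.822) → (51.084,68.444) (closed)

[2] `<path>` closed polygon, #ff8800→engrave S283 F2711: (35.551,60.263) → (108.492,55.436) → (17.152,9.209) → (35.551,60.263) (closed)

[3] `<polygon>` rectangle, #ff8800→engrave S283 F2711: (60.371,34.553) → (115.647,34.553) → (115.647,11.983) → (60.371,11.983) → (60.371,34.553) (closed)

[4] `<path>` regular polygon, #ff8800→engrave S283 F2711: (74.731,27.612) → (74.868,22.785) → (71.551,19.276) → (66.724,19.139) → (63.215,22.456) → (63.078,27.283) → (66.395,30.792) → (71.222,30.929) → (74.731,27.612) (closed)

[5] `<circle>` circle, #ff8800→engrave S283 F2711: (67.809,33.915) → (66.980,36.466) → (64.810,38.043) → (62.128,38.043) → (59.958,36.466) → (59.129,33.915) → (59.958,31.364) → (62.128,29.787) → (64.810,29.787) → (66.980,31.364) → (67.809,33.915) (closed)

G21
G90
G0 X51.084 Y68.444
M3 S283
G01 X77.511 Y68.444 F2711
G01 X77.511 Y58.822
G01 X51.084 Y58.822
G01 X51.084 Y68.444
M5
G0 X35.551 Y60.263
M3 S283
G01 X108.492 Y55.436 F2711
G01 X17.152 Y9.209
G01 X35.551 Y60.263
M5
G0 X60.371 Y34.553
M3 S283
G01 X115.647 Y34.553 F2711
G01 X115.647 Y11.983
G01 X60.371 Y11.983
G01 X60.371 Y34.553
M5
G0 X74.731 Y27.612
M3 S283
G01 X74.868 Y22.785 F2711
G01 X71.551 Y19.276
G01 X66.724 Y19.139
G01 X63.215 Y22.456
G01 X63.078 Y27.283
G01 X66.395 Y30.792
G01 X71.222 Y30.929
G01 X74.731 Y27.612
M5
G0 X67.809 Y33.915
M3 S283
G01 X66.980 Y36.466 F2711
G01 X64.810 Y38.043
G01 X62.128 Y38.043
G01 X59.958 Y36.466
G01 X59.129 Y33.915
G01 X59.958 Y31.364
G01 X62.128 Y29.787
G01 X64.810 Y29.787
G01 X66.980 Y31.364
G01 X67.809 Y33.915
M5
G0 X0.000 Y0.000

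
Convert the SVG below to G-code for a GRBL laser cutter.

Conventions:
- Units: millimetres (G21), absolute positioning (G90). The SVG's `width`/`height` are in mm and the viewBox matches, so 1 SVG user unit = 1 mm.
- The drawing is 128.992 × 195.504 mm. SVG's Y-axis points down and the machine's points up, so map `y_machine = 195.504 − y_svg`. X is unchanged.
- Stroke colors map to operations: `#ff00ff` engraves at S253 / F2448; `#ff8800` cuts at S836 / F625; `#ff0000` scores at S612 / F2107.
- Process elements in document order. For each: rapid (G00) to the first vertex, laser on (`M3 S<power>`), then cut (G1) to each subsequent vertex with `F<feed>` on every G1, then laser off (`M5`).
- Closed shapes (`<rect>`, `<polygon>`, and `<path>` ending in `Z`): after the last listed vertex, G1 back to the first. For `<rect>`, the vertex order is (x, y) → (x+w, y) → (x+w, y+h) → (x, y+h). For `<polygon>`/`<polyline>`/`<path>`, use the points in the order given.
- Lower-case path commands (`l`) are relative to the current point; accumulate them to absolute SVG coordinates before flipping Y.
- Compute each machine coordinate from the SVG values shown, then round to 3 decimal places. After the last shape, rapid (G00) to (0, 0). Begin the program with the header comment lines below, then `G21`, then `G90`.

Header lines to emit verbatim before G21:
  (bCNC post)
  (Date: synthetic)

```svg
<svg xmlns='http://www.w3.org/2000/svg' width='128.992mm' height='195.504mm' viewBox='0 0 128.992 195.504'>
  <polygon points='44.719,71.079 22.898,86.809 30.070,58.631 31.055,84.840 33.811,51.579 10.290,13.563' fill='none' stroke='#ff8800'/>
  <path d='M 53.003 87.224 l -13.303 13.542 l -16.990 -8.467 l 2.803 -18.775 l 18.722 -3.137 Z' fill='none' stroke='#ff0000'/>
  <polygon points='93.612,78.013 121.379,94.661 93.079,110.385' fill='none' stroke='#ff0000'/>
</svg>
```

viewBox `0 0 128.992 195.504` with mm width/height → 1 unit = 1 mm. Flip: y_m = 195.504 − y_svg.

**Shape 1** — `<polygon>` closed polygon, stroke `#ff8800` → cut (S836, F625). Machine vertices: (44.719,124.425) → (22.898,108.695) → (30.070,136.873) → (31.055,110.664) → (33.811,143.925) → (10.290,181.941) → (44.719,124.425). Closed: final G1 returns to the first vertex.

**Shape 2** — `<path>` regular polygon, stroke `#ff0000` → score (S612, F2107). Machine vertices: (53.003,108.280) → (39.700,94.738) → (22.710,103.205) → (25.513,121.980) → (44.235,125.117) → (53.003,108.280). Closed: final G1 returns to the first vertex.

**Shape 3** — `<polygon>` regular polygon, stroke `#ff0000` → score (S612, F2107). Machine vertices: (93.612,117.491) → (121.379,100.843) → (93.079,85.119) → (93.612,117.491). Closed: final G1 returns to the first vertex.

(bCNC post)
(Date: synthetic)
G21
G90
G00 X44.719 Y124.425
M3 S836
G1 X22.898 Y108.695 F625
G1 X30.070 Y136.873 F625
G1 X31.055 Y110.664 F625
G1 X33.811 Y143.925 F625
G1 X10.290 Y181.941 F625
G1 X44.719 Y124.425 F625
M5
G00 X53.003 Y108.280
M3 S612
G1 X39.700 Y94.738 F2107
G1 X22.710 Y103.205 F2107
G1 X25.513 Y121.980 F2107
G1 X44.235 Y125.117 F2107
G1 X53.003 Y108.280 F2107
M5
G00 X93.612 Y117.491
M3 S612
G1 X121.379 Y100.843 F2107
G1 X93.079 Y85.119 F2107
G1 X93.612 Y117.491 F2107
M5
G00 X0.000 Y0.000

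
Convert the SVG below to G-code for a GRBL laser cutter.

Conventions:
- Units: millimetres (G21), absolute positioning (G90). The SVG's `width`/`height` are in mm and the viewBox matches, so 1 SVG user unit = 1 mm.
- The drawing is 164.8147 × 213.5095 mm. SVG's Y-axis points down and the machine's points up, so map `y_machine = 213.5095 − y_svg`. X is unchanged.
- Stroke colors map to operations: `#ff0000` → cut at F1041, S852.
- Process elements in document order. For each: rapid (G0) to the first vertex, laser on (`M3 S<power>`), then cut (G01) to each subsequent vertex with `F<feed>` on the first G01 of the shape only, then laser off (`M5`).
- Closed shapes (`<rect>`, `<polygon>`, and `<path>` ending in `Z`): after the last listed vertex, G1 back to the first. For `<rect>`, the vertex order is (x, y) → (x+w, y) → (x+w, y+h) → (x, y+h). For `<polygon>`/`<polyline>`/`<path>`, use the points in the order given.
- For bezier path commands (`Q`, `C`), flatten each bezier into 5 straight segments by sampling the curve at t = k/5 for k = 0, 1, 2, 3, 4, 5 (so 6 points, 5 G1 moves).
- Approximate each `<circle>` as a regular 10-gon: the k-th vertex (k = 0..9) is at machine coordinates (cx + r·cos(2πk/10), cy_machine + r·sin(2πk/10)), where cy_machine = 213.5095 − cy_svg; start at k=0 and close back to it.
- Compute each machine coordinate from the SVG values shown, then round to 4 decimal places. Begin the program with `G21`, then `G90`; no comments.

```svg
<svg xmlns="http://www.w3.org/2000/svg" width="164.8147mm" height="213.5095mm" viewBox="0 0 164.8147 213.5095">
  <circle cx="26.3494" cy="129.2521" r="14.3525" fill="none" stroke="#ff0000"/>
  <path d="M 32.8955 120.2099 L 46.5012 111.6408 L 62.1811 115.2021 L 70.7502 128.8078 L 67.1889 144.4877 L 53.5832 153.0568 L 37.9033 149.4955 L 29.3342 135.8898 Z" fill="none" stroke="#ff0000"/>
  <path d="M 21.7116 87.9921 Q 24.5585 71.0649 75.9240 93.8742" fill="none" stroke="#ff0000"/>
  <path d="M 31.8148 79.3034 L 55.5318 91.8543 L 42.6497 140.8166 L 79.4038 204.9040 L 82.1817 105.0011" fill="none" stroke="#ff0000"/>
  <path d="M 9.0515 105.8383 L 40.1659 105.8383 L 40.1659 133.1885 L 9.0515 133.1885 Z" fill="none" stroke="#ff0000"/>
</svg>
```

1 u = 1 mm; y_m = 213.5095 − y.

[1] `<circle>` circle, #ff0000→cut S852 F1041: (40.7019,84.2574) → (37.9608,92.6936) → (30.7846,97.9074) → (21.9142,97.9074) → (14.7380,92.6936) → (11.9969,84.2574) → (14.7380,75.8212) → (21.9142,70.6074) → (30.7846,70.6074) → (37.9608,75.8212) → (40.7019,84.2574) (closed)

[2] `<path>` regular polygon, #ff0000→cut S852 F1041: (32.8955,93.2996) → (46.5012,101.8687) → (62.1811,98.3074) → (70.7502,84.7017) → (67.1889,69.0218) → (53.5832,60.4527) → (37.9033,64.0140) → (29.3342,77.6197) → (32.8955,93.2996) (closed)

[3] `<path>` quadratic bezier, #ff0000→cut S852 F1041: (21.7116,125.5174) → (24.7911,130.6988) → (31.7521,132.7013) → (42.5946,131.5249) → (57.3185,127.1696) → (75.9240,119.6353)

[4] `<path>` open polyline, #ff0000→cut S852 F1041: (31.8148,134.2061) → (55.5318,121.6552) → (42.6497,72.6929) → (79.4038,8.6055) → (82.1817,108.5084)

[5] `<path>` rectangle, #ff0000→cut S852 F1041: (9.0515,107.6712) → (40.1659,107.6712) → (40.1659,80.3210) → (9.0515,80.3210) → (9.0515,107.6712) (closed)

G21
G90
G0 X40.7019 Y84.2574
M3 S852
G01 X37.9608 Y92.6936 F1041
G01 X30.7846 Y97.9074
G01 X21.9142 Y97.9074
G01 X14.7380 Y92.6936
G01 X11.9969 Y84.2574
G01 X14.7380 Y75.8212
G01 X21.9142 Y70.6074
G01 X30.7846 Y70.6074
G01 X37.9608 Y75.8212
G01 X40.7019 Y84.2574
M5
G0 X32.8955 Y93.2996
M3 S852
G01 X46.5012 Y101.8687 F1041
G01 X62.1811 Y98.3074
G01 X70.7502 Y84.7017
G01 X67.1889 Y69.0218
G01 X53.5832 Y60.4527
G01 X37.9033 Y64.0140
G01 X29.3342 Y77.6197
G01 X32.8955 Y93.2996
M5
G0 X21.7116 Y125.5174
M3 S852
G01 X24.7911 Y130.6988 F1041
G01 X31.7521 Y132.7013
G01 X42.5946 Y131.5249
G01 X57.3185 Y127.1696
G01 X75.9240 Y119.6353
M5
G0 X31.8148 Y134.2061
M3 S852
G01 X55.5318 Y121.6552 F1041
G01 X42.6497 Y72.6929
G01 X79.4038 Y8.6055
G01 X82.1817 Y108.5084
M5
G0 X9.0515 Y107.6712
M3 S852
G01 X40.1659 Y107.6712 F1041
G01 X40.1659 Y80.3210
G01 X9.0515 Y80.3210
G01 X9.0515 Y107.6712
M5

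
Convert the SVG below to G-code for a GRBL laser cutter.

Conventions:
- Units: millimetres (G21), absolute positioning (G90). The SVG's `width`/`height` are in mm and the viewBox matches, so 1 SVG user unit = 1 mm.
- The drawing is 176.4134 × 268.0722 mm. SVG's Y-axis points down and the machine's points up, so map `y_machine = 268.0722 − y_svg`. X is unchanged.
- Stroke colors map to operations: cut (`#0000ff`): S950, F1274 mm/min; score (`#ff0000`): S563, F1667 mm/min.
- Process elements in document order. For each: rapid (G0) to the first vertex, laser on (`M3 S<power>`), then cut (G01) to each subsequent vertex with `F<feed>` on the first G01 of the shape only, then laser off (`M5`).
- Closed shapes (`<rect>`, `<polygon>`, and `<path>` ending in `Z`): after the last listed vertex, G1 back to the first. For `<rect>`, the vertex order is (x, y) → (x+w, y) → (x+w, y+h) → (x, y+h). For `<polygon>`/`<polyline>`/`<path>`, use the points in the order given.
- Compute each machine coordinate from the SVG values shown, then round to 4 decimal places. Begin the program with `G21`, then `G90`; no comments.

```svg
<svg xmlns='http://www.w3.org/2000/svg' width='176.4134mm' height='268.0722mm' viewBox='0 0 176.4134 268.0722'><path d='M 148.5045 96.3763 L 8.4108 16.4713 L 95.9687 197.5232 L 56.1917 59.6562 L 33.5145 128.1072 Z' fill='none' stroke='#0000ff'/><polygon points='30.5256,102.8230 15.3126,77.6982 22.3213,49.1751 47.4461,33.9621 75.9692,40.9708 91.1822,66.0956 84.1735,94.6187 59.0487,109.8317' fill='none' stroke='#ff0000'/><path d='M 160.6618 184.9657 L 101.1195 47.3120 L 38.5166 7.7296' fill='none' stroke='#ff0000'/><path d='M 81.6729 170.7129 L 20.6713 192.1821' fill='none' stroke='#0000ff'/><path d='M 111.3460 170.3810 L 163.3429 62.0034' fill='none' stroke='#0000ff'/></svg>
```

G21
G90
G0 X148.5045 Y171.6959
M3 S950
G01 X8.4108 Y251.6009 F1274
G01 X95.9687 Y70.5490
G01 X56.1917 Y208.4160
G01 X33.5145 Y139.9650
G01 X148.5045 Y171.6959
M5
G0 X30.5256 Y165.2492
M3 S563
G01 X15.3126 Y190.3740 F1667
G01 X22.3213 Y218.8971
G01 X47.4461 Y234.1101
G01 X75.9692 Y227.1014
G01 X91.1822 Y201.9766
G01 X84.1735 Y173.4535
G01 X59.0487 Y158.2405
G01 X30.5256 Y165.2492
M5
G0 X160.6618 Y83.1065
M3 S563
G01 X101.1195 Y220.7602 F1667
G01 X38.5166 Y260.3426
M5
G0 X81.6729 Y97.3593
M3 S950
G01 X20.6713 Y75.8901 F1274
M5
G0 X111.3460 Y97.6912
M3 S950
G01 X163.3429 Y206.0688 F1274
M5

Since the viewBox matches the mm dimensions, user units are millimetres directly. The only transform is the Y-flip y_m = 268.0722 − y_svg.

Shape 1 is a closed polygon drawn with `<path>`. Its stroke #0000ff means cut at S950, F1274. After flipping Y the toolpath is (148.5045,171.6959) → (8.4108,251.6009) → (95.9687,70.5490) → (56.1917,208.4160) → (33.5145,139.9650) → (148.5045,171.6959), returning to the start.

Shape 2 is a regular polygon drawn with `<polygon>`. Its stroke #ff0000 means score at S563, F1667. After flipping Y the toolpath is (30.5256,165.2492) → (15.3126,190.3740) → (22.3213,218.8971) → (47.4461,234.1101) → (75.9692,227.1014) → (91.1822,201.9766) → (84.1735,173.4535) → (59.0487,158.2405) → (30.5256,165.2492), returning to the start.

Shape 3 is a open polyline drawn with `<path>`. Its stroke #ff0000 means score at S563, F1667. After flipping Y the toolpath is (160.6618,83.1065) → (101.1195,220.7602) → (38.5166,260.3426).

Shape 4 is a line segment drawn with `<path>`. Its stroke #0000ff means cut at S950, F1274. After flipping Y the toolpath is (81.6729,97.3593) → (20.6713,75.8901).

Shape 5 is a line segment drawn with `<path>`. Its stroke #0000ff means cut at S950, F1274. After flipping Y the toolpath is (111.3460,97.6912) → (163.3429,206.0688).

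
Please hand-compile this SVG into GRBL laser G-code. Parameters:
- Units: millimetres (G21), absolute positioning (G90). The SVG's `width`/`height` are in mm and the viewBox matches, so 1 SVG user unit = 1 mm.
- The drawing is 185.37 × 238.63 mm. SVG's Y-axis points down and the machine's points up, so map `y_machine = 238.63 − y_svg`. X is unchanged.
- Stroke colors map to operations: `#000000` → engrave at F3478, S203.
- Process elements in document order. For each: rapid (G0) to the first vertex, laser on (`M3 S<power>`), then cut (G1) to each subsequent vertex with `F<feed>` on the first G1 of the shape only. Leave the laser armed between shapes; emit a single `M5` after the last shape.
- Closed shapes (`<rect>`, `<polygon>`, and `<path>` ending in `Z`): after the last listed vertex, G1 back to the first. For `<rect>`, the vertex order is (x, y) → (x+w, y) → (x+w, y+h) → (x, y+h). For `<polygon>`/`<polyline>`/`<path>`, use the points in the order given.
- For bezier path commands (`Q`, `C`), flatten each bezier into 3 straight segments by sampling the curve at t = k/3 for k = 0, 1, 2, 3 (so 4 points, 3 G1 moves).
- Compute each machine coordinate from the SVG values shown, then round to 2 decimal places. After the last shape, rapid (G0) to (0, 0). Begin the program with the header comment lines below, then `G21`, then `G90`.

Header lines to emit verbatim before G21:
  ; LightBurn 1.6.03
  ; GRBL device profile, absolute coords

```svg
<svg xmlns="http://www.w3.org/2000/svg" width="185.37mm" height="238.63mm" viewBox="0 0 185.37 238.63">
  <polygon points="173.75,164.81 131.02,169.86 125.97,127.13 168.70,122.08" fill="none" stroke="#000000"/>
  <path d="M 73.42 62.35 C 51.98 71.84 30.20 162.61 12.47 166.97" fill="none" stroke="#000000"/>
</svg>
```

; LightBurn 1.6.03
; GRBL device profile, absolute coords
G21
G90
G0 X173.75 Y73.82
M3 S203
G1 X131.02 Y68.77 F3478
G1 X125.97 Y111.50
G1 X168.70 Y116.55
G1 X173.75 Y73.82
G0 X73.42 Y176.28
M3 S203
G1 X52.03 Y145.91 F3478
G1 X31.39 Y98.61
G1 X12.47 Y71.66
M5
G0 X0.00 Y0.00

viewBox `0 0 185.37 238.63` with mm width/height → 1 unit = 1 mm. Flip: y_m = 238.63 − y_svg.

**Shape 1** — `<polygon>` regular polygon, stroke `#000000` → engrave (S203, F3478). Machine vertices: (173.75,73.82) → (131.02,68.77) → (125.97,111.50) → (168.70,116.55) → (173.75,73.82). Closed: final G1 returns to the first vertex.

**Shape 2** — `<path>` cubic bezier, stroke `#000000` → engrave (S203, F3478). Control points (SVG): P0=(73.42,62.35), P1=(51.98,71.84), P2=(30.20,162.61), P3=(12.47,166.97); sampled at t=k/3. Machine vertices: (73.42,176.28) → (52.03,145.91) → (31.39,98.61) → (12.47,71.66). Open path.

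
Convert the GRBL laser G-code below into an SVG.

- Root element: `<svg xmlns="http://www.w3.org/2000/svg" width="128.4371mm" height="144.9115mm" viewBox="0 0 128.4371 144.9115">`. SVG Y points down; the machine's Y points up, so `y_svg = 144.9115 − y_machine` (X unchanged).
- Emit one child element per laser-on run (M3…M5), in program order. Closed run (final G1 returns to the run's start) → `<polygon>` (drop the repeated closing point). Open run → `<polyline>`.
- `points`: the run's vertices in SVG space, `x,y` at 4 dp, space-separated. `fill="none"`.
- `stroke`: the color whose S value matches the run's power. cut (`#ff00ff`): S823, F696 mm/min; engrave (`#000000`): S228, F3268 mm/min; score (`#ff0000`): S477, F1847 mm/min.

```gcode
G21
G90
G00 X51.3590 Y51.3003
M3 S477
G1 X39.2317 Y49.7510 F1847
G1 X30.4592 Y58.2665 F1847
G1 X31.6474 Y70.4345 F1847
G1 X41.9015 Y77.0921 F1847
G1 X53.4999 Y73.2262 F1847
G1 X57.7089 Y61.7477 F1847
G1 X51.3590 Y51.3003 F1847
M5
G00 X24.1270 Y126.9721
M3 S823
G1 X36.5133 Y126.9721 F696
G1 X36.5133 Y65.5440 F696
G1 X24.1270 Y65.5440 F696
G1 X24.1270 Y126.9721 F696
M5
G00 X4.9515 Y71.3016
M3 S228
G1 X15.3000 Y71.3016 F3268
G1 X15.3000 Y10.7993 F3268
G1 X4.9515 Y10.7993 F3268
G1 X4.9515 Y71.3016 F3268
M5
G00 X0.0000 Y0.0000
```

y_svg = 144.9115 − y_m.

[1] S477→`#ff0000` (score); closed run; points: 51.3590,93.6112 39.2317,95.1605 30.4592,86.6450 31.6474,74.4770 41.9015,67.8194 53.4999,71.6853 57.7089,83.1638

[2] S823→`#ff00ff` (cut); closed run; points: 24.1270,17.9394 36.5133,17.9394 36.5133,79.3675 24.1270,79.3675

[3] S228→`#000000` (engrave); closed run; points: 4.9515,73.6099 15.3000,73.6099 15.3000,134.1122 4.9515,134.1122

<svg xmlns="http://www.w3.org/2000/svg" width="128.4371mm" height="144.9115mm" viewBox="0 0 128.4371 144.9115">
  <polygon points="51.3590,93.6112 39.2317,95.1605 30.4592,86.6450 31.6474,74.4770 41.9015,67.8194 53.4999,71.6853 57.7089,83.1638" fill="none" stroke="#ff0000"/>
  <polygon points="24.1270,17.9394 36.5133,17.9394 36.5133,79.3675 24.1270,79.3675" fill="none" stroke="#ff00ff"/>
  <polygon points="4.9515,73.6099 15.3000,73.6099 15.3000,134.1122 4.9515,134.1122" fill="none" stroke="#000000"/>
</svg>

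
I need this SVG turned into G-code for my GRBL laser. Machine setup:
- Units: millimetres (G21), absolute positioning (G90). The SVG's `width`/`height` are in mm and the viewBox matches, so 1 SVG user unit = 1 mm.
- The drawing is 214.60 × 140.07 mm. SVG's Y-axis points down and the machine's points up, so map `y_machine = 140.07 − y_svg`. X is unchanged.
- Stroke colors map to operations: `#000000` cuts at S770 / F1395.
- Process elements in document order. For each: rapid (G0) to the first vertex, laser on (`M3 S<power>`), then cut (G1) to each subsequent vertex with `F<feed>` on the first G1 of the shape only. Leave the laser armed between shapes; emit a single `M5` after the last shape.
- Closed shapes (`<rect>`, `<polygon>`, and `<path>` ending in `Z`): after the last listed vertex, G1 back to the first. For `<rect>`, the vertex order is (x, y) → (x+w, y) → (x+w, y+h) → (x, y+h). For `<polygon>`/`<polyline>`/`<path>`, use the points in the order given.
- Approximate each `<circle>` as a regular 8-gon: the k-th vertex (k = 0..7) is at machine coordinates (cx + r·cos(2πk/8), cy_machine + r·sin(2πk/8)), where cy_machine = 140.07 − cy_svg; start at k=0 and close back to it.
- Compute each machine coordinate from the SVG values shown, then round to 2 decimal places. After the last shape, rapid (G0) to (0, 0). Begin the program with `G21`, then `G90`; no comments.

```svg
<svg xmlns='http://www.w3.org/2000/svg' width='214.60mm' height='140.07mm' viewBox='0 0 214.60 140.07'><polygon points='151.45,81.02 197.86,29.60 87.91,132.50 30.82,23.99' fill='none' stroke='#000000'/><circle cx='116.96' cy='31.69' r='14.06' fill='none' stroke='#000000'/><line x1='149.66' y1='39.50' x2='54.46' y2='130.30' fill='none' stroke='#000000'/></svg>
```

Since the viewBox matches the mm dimensions, user units are millimetres directly. The only transform is the Y-flip y_m = 140.07 − y_svg.

Shape 1 is a closed polygon drawn with `<polygon>`. Its stroke #000000 means cut at S770, F1395. After flipping Y the toolpath is (151.45,59.05) → (197.86,110.47) → (87.91,7.57) → (30.82,116.08) → (151.45,59.05), returning to the start.

Shape 2 is a circle drawn with `<circle>`. Its stroke #000000 means cut at S770, F1395. After flipping Y the toolpath is (131.02,108.38) → (126.90,118.32) → (116.96,122.44) → (107.02,118.32) → (102.90,108.38) → (107.02,98.44) → (116.96,94.32) → (126.90,98.44) → (131.02,108.38), returning to the start.

Shape 3 is a line segment drawn with `<line>`. Its stroke #000000 means cut at S770, F1395. After flipping Y the toolpath is (149.66,100.57) → (54.46,9.77).

G21
G90
G0 X151.45 Y59.05
M3 S770
G1 X197.86 Y110.47 F1395
G1 X87.91 Y7.57
G1 X30.82 Y116.08
G1 X151.45 Y59.05
G0 X131.02 Y108.38
M3 S770
G1 X126.90 Y118.32 F1395
G1 X116.96 Y122.44
G1 X107.02 Y118.32
G1 X102.90 Y108.38
G1 X107.02 Y98.44
G1 X116.96 Y94.32
G1 X126.90 Y98.44
G1 X131.02 Y108.38
G0 X149.66 Y100.57
M3 S770
G1 X54.46 Y9.77 F1395
M5
G0 X0.00 Y0.00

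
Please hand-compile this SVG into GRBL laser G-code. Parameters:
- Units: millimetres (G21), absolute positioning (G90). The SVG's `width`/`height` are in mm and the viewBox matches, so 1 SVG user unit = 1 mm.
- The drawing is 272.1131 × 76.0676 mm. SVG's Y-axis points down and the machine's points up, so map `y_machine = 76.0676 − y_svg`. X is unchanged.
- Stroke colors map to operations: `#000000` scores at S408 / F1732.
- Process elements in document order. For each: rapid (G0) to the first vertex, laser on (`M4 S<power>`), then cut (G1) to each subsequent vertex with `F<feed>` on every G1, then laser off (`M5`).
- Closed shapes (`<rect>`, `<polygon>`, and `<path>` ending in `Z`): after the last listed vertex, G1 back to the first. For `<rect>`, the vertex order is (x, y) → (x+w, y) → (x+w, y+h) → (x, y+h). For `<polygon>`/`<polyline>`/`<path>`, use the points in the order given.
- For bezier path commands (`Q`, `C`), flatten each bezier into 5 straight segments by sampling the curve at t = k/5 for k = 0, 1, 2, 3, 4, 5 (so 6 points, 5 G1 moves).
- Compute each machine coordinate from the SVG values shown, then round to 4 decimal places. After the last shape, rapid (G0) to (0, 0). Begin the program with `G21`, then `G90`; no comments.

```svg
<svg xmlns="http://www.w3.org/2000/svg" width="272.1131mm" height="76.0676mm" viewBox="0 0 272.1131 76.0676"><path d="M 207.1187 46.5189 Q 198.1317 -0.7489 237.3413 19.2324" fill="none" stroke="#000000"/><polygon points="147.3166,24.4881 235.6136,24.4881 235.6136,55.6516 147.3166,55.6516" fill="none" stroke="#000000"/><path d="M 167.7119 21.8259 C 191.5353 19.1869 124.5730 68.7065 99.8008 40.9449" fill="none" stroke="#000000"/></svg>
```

G21
G90
G0 X207.1187 Y29.5487
M4 S408
G1 X205.4518 Y45.7659 F1732
G1 X207.6406 Y56.6031 F1732
G1 X213.6851 Y62.0604 F1732
G1 X223.5853 Y62.1378 F1732
G1 X237.3413 Y56.8352 F1732
M5
G0 X147.3166 Y51.5795
M4 S408
G1 X235.6136 Y51.5795 F1732
G1 X235.6136 Y20.4160 F1732
G1 X147.3166 Y20.4160 F1732
G1 X147.3166 Y51.5795 F1732
M5
G0 X167.7119 Y54.2417
M4 S408
G1 X172.1755 Y50.6016 F1732
G1 X161.2333 Y40.6565 F1732
G1 X141.2682 Y30.6196 F1732
G1 X118.6631 Y26.7040 F1732
G1 X99.8008 Y35.1227 F1732
M5
G0 X0.0000 Y0.0000

Since the viewBox matches the mm dimensions, user units are millimetres directly. The only transform is the Y-flip y_m = 76.0676 − y_svg.

Shape 1 is a quadratic bezier drawn with `<path>`. Its stroke #000000 means score at S408, F1732. After flipping Y the toolpath is (207.1187,29.5487) → (205.4518,45.7659) → (207.6406,56.6031) → (213.6851,62.0604) → (223.5853,62.1378) → (237.3413,56.8352).

Shape 2 is a rectangle drawn with `<polygon>`. Its stroke #000000 means score at S408, F1732. After flipping Y the toolpath is (147.3166,51.5795) → (235.6136,51.5795) → (235.6136,20.4160) → (147.3166,20.4160) → (147.3166,51.5795), returning to the start.

Shape 3 is a cubic bezier drawn with `<path>`. Its stroke #000000 means score at S408, F1732. After flipping Y the toolpath is (167.7119,54.2417) → (172.1755,50.6016) → (161.2333,40.6565) → (141.2682,30.6196) → (118.6631,26.7040) → (99.8008,35.1227).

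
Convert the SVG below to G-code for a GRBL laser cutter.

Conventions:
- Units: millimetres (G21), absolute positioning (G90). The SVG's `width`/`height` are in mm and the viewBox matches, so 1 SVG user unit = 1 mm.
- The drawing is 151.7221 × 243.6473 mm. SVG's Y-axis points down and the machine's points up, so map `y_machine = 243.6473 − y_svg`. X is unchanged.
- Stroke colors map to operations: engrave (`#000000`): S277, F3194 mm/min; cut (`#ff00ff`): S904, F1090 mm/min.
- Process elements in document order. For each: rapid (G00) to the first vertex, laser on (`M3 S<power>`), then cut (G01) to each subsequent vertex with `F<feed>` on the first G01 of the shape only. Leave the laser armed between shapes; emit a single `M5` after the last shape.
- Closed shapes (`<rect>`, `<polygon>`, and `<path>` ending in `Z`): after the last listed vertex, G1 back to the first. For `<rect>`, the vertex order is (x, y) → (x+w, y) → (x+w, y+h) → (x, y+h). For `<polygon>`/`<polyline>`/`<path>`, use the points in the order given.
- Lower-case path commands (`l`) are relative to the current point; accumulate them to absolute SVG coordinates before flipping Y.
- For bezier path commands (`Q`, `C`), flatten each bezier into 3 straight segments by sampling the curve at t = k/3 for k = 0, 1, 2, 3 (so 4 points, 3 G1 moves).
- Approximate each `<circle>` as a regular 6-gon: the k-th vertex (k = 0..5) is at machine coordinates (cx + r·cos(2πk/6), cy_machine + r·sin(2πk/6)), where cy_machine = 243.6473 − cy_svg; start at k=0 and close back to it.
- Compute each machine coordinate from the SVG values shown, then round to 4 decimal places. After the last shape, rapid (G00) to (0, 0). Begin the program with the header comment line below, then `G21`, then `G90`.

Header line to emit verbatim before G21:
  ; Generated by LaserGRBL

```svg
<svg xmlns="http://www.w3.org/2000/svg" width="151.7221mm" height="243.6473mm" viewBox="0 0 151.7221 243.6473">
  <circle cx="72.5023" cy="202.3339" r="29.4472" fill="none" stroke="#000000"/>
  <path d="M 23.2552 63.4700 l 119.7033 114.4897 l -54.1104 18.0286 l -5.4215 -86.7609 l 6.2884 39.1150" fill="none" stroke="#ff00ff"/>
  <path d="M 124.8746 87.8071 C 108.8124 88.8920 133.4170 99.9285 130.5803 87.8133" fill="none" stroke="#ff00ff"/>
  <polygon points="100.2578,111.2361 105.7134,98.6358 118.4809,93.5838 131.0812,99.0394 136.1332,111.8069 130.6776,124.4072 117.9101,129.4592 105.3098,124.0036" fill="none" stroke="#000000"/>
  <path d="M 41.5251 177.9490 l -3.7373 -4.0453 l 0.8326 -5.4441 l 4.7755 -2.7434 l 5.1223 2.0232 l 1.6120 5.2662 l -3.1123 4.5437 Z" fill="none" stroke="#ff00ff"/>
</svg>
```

1 u = 1 mm; y_m = 243.6473 − y.

[1] `<circle>` circle, #000000→engrave S277 F3194: (101.9495,41.3134) → (87.2259,66.8154) → (57.7787,66.8154) → (43.0551,41.3134) → (57.7787,15.8114) → (87.2259,15.8114) → (101.9495,41.3134) (closed)

[2] `<path>` open polyline, #ff00ff→cut S904 F1090: (23.2552,180.1773) → (142.9585,65.6876) → (88.8481,47.6590) → (83.4266,134.4199) → (89.7150,95.3049)

[3] `<path>` cubic bezier, #ff00ff→cut S904 F1090: (124.8746,155.8402) → (119.8455,152.6641) → (126.7924,150.2100) → (130.5803,155.8340)

[4] `<polygon>` regular polygon, #000000→engrave S277 F3194: (100.2578,132.4112) → (105.7134,145.0115) → (118.4809,150.0635) → (131.0812,144.6079) → (136.1332,131.8404) → (130.6776,119.2401) → (117.9101,114.1881) → (105.3098,119.6437) → (100.2578,132.4112) (closed)

[5] `<path>` regular polygon, #ff00ff→cut S904 F1090: (41.5251,65.6983) → (37.7878,69.7436) → (38.6204,75.1877) → (43.3959,77.9311) → (48.5182,75.9079) → (50.1302,70.6417) → (47.0179,66.0980) → (41.5251,65.6983) (closed)

; Generated by LaserGRBL
G21
G90
G00 X101.9495 Y41.3134
M3 S277
G01 X87.2259 Y66.8154 F3194
G01 X57.7787 Y66.8154
G01 X43.0551 Y41.3134
G01 X57.7787 Y15.8114
G01 X87.2259 Y15.8114
G01 X101.9495 Y41.3134
G00 X23.2552 Y180.1773
M3 S904
G01 X142.9585 Y65.6876 F1090
G01 X88.8481 Y47.6590
G01 X83.4266 Y134.4199
G01 X89.7150 Y95.3049
G00 X124.8746 Y155.8402
M3 S904
G01 X119.8455 Y152.6641 F1090
G01 X126.7924 Y150.2100
G01 X130.5803 Y155.8340
G00 X100.2578 Y132.4112
M3 S277
G01 X105.7134 Y145.0115 F3194
G01 X118.4809 Y150.0635
G01 X131.0812 Y144.6079
G01 X136.1332 Y131.8404
G01 X130.6776 Y119.2401
G01 X117.9101 Y114.1881
G01 X105.3098 Y119.6437
G01 X100.2578 Y132.4112
G00 X41.5251 Y65.6983
M3 S904
G01 X37.7878 Y69.7436 F1090
G01 X38.6204 Y75.1877
G01 X43.3959 Y77.9311
G01 X48.5182 Y75.9079
G01 X50.1302 Y70.6417
G01 X47.0179 Y66.0980
G01 X41.5251 Y65.6983
M5
G00 X0.0000 Y0.0000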